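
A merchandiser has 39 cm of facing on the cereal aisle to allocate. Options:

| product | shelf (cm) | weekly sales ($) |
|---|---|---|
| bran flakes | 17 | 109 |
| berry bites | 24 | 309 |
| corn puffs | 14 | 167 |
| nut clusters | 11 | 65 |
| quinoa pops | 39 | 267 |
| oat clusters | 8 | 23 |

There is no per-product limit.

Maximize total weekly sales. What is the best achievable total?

476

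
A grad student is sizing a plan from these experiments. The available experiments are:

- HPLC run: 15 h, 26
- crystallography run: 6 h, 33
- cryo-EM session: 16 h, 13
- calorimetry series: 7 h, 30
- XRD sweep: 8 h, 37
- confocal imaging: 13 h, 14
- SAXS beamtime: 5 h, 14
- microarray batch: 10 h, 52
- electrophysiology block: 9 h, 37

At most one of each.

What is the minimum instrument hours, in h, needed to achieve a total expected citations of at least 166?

36

Minimise h subject to total expected citations ≥ 166.
Taking crystallography run + calorimetry series + XRD sweep + SAXS beamtime + microarray batch gives 166 (≥ 166) for 36 h.
No combination under 36 h hits 166.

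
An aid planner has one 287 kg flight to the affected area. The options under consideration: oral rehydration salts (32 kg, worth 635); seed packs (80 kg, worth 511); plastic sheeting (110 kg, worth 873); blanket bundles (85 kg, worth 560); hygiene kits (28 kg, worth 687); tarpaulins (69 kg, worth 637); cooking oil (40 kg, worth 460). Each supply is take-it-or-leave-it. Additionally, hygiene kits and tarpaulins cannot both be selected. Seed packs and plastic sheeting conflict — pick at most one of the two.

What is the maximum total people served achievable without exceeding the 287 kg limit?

2853

Best packing: oral rehydration salts + seed packs + blanket bundles + hygiene kits + cooking oil — 265 kg, 2853 total.
Runner-up oral rehydration salts + plastic sheeting + blanket bundles + hygiene kits tops out at 2755.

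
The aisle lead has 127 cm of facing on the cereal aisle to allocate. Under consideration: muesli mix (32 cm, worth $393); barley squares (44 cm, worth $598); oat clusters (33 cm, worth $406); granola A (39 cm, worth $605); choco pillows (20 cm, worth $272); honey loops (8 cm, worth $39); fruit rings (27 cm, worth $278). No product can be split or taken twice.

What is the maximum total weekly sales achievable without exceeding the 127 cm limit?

1676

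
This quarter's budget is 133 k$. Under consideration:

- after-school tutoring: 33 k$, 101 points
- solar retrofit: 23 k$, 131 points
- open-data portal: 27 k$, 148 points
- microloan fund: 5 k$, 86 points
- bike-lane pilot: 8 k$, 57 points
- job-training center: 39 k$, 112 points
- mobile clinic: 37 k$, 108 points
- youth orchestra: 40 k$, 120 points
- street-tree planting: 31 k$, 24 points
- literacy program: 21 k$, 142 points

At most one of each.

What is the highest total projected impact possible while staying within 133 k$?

Greedy by ratio would take after-school tutoring + solar retrofit + open-data portal + microloan fund + bike-lane pilot + literacy program: 117 k$ used, total 665.
Dropping after-school tutoring frees 33 k$; slotting in youth orchestra (40 k$) lifts the total to 684 at 124 k$.

684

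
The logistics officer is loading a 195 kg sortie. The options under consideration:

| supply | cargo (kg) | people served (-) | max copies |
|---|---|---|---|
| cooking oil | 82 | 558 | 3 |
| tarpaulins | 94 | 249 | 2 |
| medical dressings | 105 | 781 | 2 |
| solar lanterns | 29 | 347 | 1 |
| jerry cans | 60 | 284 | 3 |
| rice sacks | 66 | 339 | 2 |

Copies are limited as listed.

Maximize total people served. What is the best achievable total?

The ratio heuristic lands on medical dressings + solar lanterns + jerry cans (1412) but leaves 1 kg idle.
Dropping medical dressings and jerry cans frees 165 kg; slotting in 2×cooking oil (164 kg) lifts the total to 1463 at 193 kg.

1463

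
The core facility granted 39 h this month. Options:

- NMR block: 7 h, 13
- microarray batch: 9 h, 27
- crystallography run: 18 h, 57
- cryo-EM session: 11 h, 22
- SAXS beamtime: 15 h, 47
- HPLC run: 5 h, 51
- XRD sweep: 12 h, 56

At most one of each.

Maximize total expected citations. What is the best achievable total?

167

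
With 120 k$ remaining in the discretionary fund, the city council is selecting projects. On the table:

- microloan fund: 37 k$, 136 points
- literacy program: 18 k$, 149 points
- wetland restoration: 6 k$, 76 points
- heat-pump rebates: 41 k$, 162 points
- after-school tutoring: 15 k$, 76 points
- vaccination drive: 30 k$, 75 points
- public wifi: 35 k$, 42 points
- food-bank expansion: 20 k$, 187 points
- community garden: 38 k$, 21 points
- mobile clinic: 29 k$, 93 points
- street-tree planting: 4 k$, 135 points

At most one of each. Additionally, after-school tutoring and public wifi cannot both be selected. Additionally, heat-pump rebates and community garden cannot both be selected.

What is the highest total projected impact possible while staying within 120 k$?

802

A density-first pass picks literacy program + wetland restoration + heat-pump rebates + after-school tutoring + food-bank expansion + street-tree planting — 785 at 104 k$.
Replace after-school tutoring with mobile clinic: the trade gains 17 net, giving 802 at 118 k$.
Runner-up literacy program + wetland restoration + heat-pump rebates + after-school tutoring + food-bank expansion + street-tree planting tops out at 785.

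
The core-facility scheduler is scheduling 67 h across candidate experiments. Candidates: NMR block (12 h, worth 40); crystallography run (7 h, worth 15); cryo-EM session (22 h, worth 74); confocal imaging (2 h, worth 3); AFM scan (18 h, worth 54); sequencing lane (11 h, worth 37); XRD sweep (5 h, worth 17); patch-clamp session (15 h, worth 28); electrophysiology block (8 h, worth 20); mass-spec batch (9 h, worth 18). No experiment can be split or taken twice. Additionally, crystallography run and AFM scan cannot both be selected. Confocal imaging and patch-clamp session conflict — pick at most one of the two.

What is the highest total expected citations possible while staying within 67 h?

208

Ranking by ratio (expected citations/h): XRD sweep 3.40, cryo-EM session 3.36, sequencing lane 3.36, NMR block 3.33.
Taking the top-ratio experiments first gives NMR block + crystallography run + cryo-EM session + confocal imaging + sequencing lane + XRD sweep + electrophysiology block for 206 (67 h).
Replace crystallography run and XRD sweep and electrophysiology block with AFM scan: the trade gains 2 net, giving 208 at 65 h.
That's the maximum — no feasible swap from here does better than 208.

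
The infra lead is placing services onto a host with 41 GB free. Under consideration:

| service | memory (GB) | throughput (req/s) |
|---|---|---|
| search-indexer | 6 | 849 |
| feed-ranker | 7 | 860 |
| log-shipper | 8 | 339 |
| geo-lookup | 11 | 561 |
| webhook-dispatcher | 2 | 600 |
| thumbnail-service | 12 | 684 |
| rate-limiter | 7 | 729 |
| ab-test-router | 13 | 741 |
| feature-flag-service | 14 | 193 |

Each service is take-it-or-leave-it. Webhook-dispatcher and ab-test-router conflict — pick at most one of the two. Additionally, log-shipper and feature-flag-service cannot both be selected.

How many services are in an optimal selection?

Optimal total is 3938.
For example search-indexer + feed-ranker + log-shipper + geo-lookup + webhook-dispatcher + rate-limiter achieves it, using 41 GB.
All optima have 6 services.

6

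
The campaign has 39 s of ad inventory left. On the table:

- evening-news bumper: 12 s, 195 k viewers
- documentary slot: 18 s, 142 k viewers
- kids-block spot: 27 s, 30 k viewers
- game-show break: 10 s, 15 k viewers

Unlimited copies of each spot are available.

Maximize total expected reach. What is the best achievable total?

585

Taking 3×evening-news bumper: 36 s used, 585 in expected reach.
Nothing else within 39 s beats 585.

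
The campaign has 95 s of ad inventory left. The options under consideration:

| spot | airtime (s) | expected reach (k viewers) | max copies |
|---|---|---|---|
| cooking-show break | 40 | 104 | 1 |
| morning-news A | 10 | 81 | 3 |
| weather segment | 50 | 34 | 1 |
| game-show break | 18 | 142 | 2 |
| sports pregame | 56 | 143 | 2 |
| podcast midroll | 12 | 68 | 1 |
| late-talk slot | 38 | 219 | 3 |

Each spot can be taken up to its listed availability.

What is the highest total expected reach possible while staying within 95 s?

By expected reach per s: morning-news A 8.10, game-show break 7.89, late-talk slot 5.76, podcast midroll 5.67 lead.
A density-first pass picks 3×morning-news A + 2×game-show break + podcast midroll — 595 at 78 s.
Replace morning-news A and podcast midroll with late-talk slot: the trade gains 70 net, giving 665 at 94 s.

665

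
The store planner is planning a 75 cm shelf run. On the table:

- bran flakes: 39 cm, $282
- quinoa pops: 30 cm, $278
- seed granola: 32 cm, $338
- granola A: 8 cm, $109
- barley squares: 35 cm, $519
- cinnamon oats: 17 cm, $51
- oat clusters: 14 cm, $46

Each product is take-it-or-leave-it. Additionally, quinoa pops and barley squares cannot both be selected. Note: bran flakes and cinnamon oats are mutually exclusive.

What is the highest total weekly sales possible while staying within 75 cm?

966

Seed granola + granola A + barley squares uses 75 of the 75 cm and totals 966.
Every other selection either busts 75 cm or breaks a pairing rule or fails to beat 966.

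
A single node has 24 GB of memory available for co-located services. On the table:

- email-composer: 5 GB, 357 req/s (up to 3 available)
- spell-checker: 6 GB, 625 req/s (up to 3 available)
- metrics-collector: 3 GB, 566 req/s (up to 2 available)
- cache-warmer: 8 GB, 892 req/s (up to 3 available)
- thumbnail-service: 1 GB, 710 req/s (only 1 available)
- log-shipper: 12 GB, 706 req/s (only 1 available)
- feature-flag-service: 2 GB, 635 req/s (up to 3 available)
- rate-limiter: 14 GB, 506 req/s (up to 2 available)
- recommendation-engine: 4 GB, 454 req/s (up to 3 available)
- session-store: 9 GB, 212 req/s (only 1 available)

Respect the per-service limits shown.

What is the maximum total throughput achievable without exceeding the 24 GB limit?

4826

Greedy by ratio would take 2×metrics-collector + thumbnail-service + 3×feature-flag-service + 2×recommendation-engine: 21 GB used, total 4655.
The 4 GB tied up in recommendation-engine is better spent on spell-checker — total rises to 4826 (23 GB).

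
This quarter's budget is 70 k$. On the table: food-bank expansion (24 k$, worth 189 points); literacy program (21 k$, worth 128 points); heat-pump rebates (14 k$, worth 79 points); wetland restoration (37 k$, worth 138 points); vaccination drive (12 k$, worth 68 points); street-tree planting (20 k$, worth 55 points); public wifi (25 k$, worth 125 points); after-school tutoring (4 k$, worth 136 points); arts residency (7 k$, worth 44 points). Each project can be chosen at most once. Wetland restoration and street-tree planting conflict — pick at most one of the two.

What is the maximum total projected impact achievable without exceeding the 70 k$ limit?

576

Ranking by ratio (projected impact/k$): after-school tutoring 34.00, food-bank expansion 7.88, arts residency 6.29, literacy program 6.10.
Greedy by ratio would take food-bank expansion + literacy program + vaccination drive + after-school tutoring + arts residency: 68 k$ used, total 565.
The 12 k$ tied up in vaccination drive is better spent on heat-pump rebates — total rises to 576 (70 k$).
That's the maximum — no feasible swap from here does better than 576.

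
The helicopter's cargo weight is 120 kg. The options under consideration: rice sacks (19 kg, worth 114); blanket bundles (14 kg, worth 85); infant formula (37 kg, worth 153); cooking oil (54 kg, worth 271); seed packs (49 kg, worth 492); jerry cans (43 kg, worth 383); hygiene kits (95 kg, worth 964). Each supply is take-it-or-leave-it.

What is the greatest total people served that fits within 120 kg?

Filling by ratio: blanket bundles + hygiene kits for 1049, with 11 kg left unused.
The 14 kg tied up in blanket bundles is better spent on rice sacks — total rises to 1078 (114 kg).
Next best is blanket bundles + hygiene kits at 1049 (109 kg) — short by 29.

1078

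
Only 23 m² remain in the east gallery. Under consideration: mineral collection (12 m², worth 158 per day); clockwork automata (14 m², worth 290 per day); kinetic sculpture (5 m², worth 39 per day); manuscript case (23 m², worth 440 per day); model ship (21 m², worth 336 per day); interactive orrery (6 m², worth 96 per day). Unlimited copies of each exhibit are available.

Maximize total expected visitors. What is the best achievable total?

440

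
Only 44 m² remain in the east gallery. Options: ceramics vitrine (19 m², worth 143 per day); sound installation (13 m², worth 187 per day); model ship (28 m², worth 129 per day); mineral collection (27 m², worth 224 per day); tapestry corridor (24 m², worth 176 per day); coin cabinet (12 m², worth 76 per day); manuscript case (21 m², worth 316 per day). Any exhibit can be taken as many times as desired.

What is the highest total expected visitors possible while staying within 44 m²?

2×manuscript case uses 42 of the 44 m² and totals 632.

632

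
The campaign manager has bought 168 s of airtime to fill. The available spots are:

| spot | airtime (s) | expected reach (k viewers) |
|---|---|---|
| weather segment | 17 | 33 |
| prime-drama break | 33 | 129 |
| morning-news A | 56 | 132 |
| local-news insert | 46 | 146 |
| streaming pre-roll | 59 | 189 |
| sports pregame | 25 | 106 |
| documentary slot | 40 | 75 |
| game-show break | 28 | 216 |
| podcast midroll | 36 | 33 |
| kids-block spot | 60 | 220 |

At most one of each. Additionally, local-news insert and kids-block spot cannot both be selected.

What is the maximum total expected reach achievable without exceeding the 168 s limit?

704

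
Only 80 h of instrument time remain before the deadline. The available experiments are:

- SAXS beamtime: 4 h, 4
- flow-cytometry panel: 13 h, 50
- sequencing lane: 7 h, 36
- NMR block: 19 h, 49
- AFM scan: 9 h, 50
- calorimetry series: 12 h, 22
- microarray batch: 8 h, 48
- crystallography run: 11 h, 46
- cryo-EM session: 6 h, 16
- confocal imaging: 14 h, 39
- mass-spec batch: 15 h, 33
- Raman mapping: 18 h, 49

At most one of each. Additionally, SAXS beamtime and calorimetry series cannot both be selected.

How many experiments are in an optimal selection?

The maximum expected citations within 80 h is 318.
flow-cytometry panel + sequencing lane + AFM scan + microarray batch + crystallography run + confocal imaging + Raman mapping hits 318 at 80 h.
Any selection reaching 318 contains exactly 7 experiments.

7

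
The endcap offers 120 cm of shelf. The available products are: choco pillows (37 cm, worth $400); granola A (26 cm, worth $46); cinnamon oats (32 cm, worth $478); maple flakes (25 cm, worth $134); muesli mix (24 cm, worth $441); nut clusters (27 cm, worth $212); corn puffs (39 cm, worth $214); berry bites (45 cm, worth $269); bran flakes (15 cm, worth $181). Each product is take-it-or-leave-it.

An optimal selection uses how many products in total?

Best achievable weekly sales is 1531.
For example choco pillows + cinnamon oats + muesli mix + nut clusters achieves it, using 120 cm.
All optima have 4 products.

4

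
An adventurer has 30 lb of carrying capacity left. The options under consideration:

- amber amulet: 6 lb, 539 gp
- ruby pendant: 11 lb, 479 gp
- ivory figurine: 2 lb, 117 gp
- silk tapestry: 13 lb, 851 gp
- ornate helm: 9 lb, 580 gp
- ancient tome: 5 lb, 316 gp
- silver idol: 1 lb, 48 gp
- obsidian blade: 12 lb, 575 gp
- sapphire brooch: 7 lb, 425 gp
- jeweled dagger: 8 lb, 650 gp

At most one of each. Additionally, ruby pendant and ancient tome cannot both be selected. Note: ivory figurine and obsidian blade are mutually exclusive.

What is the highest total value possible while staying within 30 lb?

2205

Taking amber amulet + ivory figurine + silk tapestry + silver idol + jeweled dagger: 30 lb used, 2205 in value.
No other feasible combination exceeds 2205.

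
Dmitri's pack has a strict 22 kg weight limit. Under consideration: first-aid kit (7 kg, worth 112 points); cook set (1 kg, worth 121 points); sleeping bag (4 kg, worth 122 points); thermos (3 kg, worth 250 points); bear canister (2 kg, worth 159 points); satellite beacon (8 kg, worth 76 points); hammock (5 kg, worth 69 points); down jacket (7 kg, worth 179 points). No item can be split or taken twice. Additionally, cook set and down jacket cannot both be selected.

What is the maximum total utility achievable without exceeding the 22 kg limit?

Ranking by ratio (utility/kg): cook set 121.00, thermos 83.33, bear canister 79.50.
Best packing: first-aid kit + cook set + sleeping bag + thermos + bear canister + hammock — 22 kg, 833 total.

833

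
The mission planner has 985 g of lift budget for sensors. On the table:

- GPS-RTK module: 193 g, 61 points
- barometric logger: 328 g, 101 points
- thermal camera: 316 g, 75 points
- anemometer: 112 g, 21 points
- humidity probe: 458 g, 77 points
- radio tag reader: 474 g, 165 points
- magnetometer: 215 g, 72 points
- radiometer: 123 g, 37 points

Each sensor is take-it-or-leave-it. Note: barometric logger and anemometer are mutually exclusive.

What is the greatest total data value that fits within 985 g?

303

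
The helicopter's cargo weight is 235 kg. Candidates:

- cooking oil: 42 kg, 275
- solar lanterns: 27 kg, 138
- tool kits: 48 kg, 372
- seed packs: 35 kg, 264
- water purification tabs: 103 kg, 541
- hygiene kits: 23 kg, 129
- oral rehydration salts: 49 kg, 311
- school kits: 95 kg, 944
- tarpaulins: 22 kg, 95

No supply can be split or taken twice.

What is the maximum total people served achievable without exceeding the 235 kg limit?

1902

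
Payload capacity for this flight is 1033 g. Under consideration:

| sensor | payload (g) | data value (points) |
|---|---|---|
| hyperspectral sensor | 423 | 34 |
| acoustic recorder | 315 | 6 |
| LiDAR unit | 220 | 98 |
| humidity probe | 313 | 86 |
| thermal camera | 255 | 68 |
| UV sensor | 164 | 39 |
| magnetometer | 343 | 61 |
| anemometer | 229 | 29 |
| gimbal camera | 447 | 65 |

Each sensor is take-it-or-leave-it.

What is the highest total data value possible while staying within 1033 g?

291

LiDAR unit + humidity probe + thermal camera + UV sensor uses 952 of the 1033 g and totals 291.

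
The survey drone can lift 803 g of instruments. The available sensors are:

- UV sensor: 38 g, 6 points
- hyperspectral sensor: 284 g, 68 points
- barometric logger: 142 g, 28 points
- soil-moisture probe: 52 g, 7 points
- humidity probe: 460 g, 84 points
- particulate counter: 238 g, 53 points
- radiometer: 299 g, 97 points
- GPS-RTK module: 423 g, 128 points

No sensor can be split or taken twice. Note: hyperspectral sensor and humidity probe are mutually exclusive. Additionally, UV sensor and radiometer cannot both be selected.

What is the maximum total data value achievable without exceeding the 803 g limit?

232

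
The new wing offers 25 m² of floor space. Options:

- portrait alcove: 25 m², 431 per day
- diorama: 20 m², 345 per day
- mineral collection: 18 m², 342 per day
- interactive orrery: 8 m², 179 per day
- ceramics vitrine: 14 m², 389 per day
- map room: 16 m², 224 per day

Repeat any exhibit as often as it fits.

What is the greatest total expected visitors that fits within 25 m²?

568

By expected visitors per m²: ceramics vitrine 27.79, interactive orrery 22.38, mineral collection 19.00 lead.
Interactive orrery + ceramics vitrine uses 22 of the 25 m² and totals 568.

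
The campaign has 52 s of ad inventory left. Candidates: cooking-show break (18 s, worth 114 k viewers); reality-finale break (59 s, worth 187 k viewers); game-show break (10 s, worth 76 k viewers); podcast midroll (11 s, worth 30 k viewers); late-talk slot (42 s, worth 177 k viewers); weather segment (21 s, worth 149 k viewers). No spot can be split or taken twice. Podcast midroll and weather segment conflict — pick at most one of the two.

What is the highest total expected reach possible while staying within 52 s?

Cooking-show break + game-show break + weather segment uses 49 of the 52 s and totals 339.

339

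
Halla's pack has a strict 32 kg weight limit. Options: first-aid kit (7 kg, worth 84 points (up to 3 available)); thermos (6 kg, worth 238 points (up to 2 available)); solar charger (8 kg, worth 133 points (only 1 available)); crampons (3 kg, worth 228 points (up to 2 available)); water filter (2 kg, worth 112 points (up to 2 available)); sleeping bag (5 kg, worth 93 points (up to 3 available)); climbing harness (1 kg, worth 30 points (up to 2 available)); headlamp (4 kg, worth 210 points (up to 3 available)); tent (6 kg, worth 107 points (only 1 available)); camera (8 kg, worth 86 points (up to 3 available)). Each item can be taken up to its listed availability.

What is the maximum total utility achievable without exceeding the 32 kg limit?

1674

Greedy by ratio would take thermos + 2×crampons + 2×water filter + 2×climbing harness + 3×headlamp: 30 kg used, total 1608.
Dropping water filter and 2×climbing harness frees 4 kg; slotting in thermos (6 kg) lifts the total to 1674 at 32 kg.
Every other selection either busts 32 kg or exceeds an availability limit or fails to beat 1674.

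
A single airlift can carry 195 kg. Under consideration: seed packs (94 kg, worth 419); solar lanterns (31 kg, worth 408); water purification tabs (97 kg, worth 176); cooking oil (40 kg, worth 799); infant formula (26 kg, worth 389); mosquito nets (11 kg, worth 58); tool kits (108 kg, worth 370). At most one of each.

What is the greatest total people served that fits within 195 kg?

Density check — cooking oil 19.98, infant formula 14.96, solar lanterns 13.16, mosquito nets 5.27 are the best per kg.
Greedy by ratio would take solar lanterns + cooking oil + infant formula + mosquito nets: 108 kg used, total 1654.
The 11 kg tied up in mosquito nets is better spent on seed packs — total rises to 2015 (191 kg).

2015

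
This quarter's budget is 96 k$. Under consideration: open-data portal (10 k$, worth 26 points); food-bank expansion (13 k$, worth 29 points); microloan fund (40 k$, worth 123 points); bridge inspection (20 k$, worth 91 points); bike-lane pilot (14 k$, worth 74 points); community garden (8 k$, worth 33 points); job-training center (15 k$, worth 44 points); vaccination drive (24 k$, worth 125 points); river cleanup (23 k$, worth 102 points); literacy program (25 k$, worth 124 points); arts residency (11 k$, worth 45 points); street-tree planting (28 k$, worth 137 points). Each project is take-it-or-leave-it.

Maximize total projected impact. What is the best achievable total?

464

Greedy by ratio would take bike-lane pilot + vaccination drive + literacy program + street-tree planting: 91 k$ used, total 460.
Dropping bike-lane pilot frees 14 k$; slotting in community garden + arts residency (19 k$) lifts the total to 464 at 96 k$.
No other feasible combination exceeds 464.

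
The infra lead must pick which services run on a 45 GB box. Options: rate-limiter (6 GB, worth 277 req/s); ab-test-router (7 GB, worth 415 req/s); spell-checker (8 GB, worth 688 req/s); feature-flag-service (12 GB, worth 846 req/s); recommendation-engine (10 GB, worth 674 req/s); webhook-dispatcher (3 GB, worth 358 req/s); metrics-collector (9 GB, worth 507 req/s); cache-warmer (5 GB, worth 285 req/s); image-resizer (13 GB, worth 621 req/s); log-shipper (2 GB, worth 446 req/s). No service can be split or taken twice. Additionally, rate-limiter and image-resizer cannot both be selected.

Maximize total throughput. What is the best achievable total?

3519

A density-first pass picks ab-test-router + spell-checker + feature-flag-service + recommendation-engine + webhook-dispatcher + log-shipper — 3427 at 42 GB.
Dropping ab-test-router frees 7 GB; slotting in metrics-collector (9 GB) lifts the total to 3519 at 44 GB.
The closest alternative, ab-test-router + spell-checker + feature-flag-service + recommendation-engine + webhook-dispatcher + log-shipper, reaches only 3427.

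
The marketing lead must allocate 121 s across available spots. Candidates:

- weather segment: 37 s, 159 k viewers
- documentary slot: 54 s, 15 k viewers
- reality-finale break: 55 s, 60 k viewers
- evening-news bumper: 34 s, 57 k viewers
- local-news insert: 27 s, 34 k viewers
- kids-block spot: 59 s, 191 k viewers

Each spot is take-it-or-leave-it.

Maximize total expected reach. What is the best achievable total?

By expected reach per s: weather segment 4.30, kids-block spot 3.24, evening-news bumper 1.68, local-news insert 1.26 lead.
Best packing: weather segment + kids-block spot — 96 s, 350 total.
Runner-up evening-news bumper + local-news insert + kids-block spot tops out at 282.

350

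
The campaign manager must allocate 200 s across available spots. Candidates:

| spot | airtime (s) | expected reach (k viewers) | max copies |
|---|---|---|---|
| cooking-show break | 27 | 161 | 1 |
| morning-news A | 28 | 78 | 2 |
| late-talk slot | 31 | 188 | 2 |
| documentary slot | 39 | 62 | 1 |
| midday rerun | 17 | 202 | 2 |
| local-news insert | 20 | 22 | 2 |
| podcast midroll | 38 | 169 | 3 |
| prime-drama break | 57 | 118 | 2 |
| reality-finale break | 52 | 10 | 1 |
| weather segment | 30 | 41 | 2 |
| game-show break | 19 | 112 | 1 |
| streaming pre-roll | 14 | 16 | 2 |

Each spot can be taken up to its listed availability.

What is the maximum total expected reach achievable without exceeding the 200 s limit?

1279

Filling by ratio: cooking-show break + 2×late-talk slot + 2×midday rerun + podcast midroll + game-show break + streaming pre-roll for 1238, with 6 s left unused.
The 33 s tied up in game-show break and streaming pre-roll is better spent on podcast midroll — total rises to 1279 (199 s).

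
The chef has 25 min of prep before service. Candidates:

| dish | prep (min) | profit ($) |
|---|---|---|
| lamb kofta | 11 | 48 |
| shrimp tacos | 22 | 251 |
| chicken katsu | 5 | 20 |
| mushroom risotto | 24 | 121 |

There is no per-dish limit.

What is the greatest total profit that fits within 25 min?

251

The ratio ordering already packs tightly: shrimp tacos, 22 min, 251.
Nothing else within 25 min beats 251.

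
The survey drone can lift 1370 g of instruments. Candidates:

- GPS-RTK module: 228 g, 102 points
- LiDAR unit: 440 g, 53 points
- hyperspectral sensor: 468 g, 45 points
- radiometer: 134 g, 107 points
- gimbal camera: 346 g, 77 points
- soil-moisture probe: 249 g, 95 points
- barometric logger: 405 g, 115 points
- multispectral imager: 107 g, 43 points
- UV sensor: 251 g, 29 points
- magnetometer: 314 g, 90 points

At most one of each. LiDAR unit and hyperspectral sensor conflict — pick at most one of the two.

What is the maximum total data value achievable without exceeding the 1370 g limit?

509

The ratio heuristic lands on GPS-RTK module + radiometer + soil-moisture probe + multispectral imager + UV sensor + magnetometer (466) but leaves 87 g idle.
Dropping multispectral imager and UV sensor frees 358 g; slotting in barometric logger (405 g) lifts the total to 509 at 1330 g.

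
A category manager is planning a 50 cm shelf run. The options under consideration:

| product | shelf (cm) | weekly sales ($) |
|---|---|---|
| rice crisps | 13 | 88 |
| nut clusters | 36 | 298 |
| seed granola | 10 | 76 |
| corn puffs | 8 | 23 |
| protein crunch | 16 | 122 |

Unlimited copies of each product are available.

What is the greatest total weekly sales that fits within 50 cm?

The ratio heuristic lands on nut clusters + seed granola (374) but leaves 4 cm idle.
Dropping seed granola frees 10 cm; slotting in rice crisps (13 cm) lifts the total to 386 at 49 cm.
The spare 1 cm is too small for any remaining product, and no exchange beats 386.

386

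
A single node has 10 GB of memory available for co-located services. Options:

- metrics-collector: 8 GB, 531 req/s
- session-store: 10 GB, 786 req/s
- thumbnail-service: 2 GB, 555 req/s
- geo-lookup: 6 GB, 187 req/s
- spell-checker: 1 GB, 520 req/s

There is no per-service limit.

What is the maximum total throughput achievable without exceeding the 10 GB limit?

5200

Ranking by ratio (throughput/GB): spell-checker 520.00, thumbnail-service 277.50, session-store 78.60, metrics-collector 66.38.
10×spell-checker uses 10 of the 10 GB and totals 5200.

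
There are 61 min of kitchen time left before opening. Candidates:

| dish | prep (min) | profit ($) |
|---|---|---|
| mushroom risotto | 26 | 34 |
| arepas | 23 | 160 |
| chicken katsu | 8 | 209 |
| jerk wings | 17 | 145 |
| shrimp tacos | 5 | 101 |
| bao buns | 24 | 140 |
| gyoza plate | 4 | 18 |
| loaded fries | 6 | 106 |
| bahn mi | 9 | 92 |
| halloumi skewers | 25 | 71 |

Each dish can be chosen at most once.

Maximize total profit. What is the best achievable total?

721

The ratio heuristic lands on chicken katsu + jerk wings + shrimp tacos + gyoza plate + loaded fries + bahn mi (671) but leaves 12 min idle.
The 13 min tied up in gyoza plate and bahn mi is better spent on arepas — total rises to 721 (59 min).
Runner-up chicken katsu + jerk wings + shrimp tacos + bao buns + loaded fries tops out at 701.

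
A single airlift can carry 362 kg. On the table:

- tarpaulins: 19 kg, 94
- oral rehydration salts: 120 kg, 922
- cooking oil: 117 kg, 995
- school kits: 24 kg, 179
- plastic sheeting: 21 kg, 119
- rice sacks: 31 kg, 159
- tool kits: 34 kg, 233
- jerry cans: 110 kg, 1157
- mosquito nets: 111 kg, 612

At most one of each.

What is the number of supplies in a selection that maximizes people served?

Optimal total is 3074.
oral rehydration salts + cooking oil + jerry cans hits 3074 at 347 kg.
All optima have 3 supplies.

3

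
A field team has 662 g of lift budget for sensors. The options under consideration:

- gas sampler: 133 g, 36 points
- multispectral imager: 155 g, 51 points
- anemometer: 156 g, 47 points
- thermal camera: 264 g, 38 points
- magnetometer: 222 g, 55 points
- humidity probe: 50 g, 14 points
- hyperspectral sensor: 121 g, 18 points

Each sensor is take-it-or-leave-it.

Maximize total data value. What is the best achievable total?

171

The ratio heuristic lands on gas sampler + multispectral imager + anemometer + humidity probe + hyperspectral sensor (166) but leaves 47 g idle.
Replace gas sampler and humidity probe with magnetometer: the trade gains 5 net, giving 171 at 654 g.
Next best is multispectral imager + anemometer + magnetometer + humidity probe at 167 (583 g) — short by 4.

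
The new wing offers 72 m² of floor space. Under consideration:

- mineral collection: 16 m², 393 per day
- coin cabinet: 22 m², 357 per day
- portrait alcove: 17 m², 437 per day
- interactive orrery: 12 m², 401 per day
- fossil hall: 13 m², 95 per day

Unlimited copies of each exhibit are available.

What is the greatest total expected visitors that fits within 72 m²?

Taking 6×interactive orrery: 72 m² used, 2406 in expected visitors.
No other feasible combination exceeds 2406.

2406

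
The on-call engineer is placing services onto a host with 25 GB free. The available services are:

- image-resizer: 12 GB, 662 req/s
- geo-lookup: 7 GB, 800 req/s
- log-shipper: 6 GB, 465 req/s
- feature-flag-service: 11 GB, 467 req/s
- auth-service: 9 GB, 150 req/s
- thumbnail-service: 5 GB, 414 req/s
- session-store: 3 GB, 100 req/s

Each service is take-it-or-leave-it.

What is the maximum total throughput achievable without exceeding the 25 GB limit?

1927

By throughput per GB: geo-lookup 114.29, thumbnail-service 82.80, log-shipper 77.50, image-resizer 55.17 lead.
The ratio heuristic lands on geo-lookup + log-shipper + thumbnail-service + session-store (1779) but leaves 4 GB idle.
The 8 GB tied up in thumbnail-service and session-store is better spent on image-resizer — total rises to 1927 (25 GB).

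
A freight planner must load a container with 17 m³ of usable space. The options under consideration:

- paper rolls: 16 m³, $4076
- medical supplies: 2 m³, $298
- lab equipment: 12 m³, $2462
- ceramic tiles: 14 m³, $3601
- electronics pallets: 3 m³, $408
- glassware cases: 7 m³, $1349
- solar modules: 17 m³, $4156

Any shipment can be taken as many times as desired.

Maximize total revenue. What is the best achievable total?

4156

Taking the top-ratio shipments first gives medical supplies + ceramic tiles for 3899 (16 m³).
Replace medical supplies and ceramic tiles with solar modules: the trade gains 257 net, giving 4156 at 17 m³.
That's the maximum — no swap from here does better than 4156.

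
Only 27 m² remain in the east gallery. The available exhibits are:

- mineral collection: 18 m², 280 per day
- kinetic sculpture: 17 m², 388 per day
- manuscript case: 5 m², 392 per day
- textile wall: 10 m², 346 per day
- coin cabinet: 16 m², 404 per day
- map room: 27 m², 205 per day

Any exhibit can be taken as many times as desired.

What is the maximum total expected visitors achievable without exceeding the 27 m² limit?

1960

The ratio ordering already packs tightly: 5×manuscript case, 25 m², 1960.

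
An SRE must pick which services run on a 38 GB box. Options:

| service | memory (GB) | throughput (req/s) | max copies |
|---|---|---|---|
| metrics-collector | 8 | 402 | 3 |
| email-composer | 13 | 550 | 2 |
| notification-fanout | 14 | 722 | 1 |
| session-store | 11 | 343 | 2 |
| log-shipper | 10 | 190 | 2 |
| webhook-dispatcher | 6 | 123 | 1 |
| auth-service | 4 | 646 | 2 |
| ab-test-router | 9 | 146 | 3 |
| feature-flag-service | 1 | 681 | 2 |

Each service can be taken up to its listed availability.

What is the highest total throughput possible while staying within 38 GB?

Greedy by ratio would take metrics-collector + notification-fanout + webhook-dispatcher + 2×auth-service + 2×feature-flag-service: 38 GB used, total 3901.
Dropping metrics-collector and webhook-dispatcher frees 14 GB; slotting in email-composer (13 GB) lifts the total to 3926 at 37 GB.
Nothing else within 38 GB beats 3926.

3926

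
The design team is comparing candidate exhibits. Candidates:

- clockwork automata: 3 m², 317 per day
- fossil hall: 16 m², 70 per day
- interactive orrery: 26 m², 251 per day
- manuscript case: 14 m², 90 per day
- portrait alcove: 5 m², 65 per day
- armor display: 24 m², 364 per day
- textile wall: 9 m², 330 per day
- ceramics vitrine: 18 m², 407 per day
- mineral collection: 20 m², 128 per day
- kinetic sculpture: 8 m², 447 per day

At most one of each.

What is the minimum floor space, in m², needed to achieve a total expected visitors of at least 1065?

Need the lightest bundle worth ≥ 1065.
clockwork automata + textile wall + kinetic sculpture reaches 1094 using 20 m².
Any bundle with less than 20 m² falls short of 1065.

20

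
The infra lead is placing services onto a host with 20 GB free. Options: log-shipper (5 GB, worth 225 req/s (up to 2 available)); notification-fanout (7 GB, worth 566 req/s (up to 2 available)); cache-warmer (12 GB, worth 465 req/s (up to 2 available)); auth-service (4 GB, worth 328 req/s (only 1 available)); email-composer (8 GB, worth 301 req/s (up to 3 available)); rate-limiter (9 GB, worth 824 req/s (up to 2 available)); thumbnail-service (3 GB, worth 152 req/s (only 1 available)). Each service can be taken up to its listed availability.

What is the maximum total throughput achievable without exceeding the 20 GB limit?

Filling by ratio: 2×rate-limiter for 1648, with 2 GB left unused.
Dropping rate-limiter frees 9 GB; slotting in notification-fanout + auth-service (11 GB) lifts the total to 1718 at 20 GB.

1718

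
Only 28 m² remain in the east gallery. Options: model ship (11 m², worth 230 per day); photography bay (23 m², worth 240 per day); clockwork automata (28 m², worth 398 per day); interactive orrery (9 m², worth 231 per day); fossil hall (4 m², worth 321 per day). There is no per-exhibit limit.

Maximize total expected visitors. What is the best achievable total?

2247

Best packing: 7×fossil hall — 28 m², 2247 total.
That's the maximum — no swap from here does better than 2247.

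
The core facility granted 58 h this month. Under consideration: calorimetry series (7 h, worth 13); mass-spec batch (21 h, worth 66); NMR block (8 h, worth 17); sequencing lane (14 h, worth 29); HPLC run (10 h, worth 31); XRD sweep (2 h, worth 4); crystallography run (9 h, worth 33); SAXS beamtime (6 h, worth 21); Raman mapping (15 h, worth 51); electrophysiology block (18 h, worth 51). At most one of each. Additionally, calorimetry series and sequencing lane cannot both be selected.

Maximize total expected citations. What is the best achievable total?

Greedy by ratio would take mass-spec batch + XRD sweep + crystallography run + SAXS beamtime + Raman mapping: 53 h used, total 175.
Replace mass-spec batch and XRD sweep with HPLC run + electrophysiology block: the trade gains 12 net, giving 187 at 58 h.

187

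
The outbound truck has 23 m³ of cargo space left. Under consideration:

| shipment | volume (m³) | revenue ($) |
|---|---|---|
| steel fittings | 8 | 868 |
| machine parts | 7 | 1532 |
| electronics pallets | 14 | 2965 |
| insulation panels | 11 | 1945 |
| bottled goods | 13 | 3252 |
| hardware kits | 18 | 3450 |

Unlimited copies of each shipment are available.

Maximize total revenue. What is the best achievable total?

4784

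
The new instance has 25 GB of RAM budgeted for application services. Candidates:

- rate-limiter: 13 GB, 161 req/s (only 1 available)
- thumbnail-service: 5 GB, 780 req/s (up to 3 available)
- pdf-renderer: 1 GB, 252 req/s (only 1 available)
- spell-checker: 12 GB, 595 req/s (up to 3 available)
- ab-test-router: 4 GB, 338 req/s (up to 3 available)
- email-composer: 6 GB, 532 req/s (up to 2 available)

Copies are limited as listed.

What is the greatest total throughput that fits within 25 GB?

Greedy by ratio would take 3×thumbnail-service + pdf-renderer + email-composer: 22 GB used, total 3124.
Replace email-composer with 2×ab-test-router: the trade gains 144 net, giving 3268 at 24 GB.

3268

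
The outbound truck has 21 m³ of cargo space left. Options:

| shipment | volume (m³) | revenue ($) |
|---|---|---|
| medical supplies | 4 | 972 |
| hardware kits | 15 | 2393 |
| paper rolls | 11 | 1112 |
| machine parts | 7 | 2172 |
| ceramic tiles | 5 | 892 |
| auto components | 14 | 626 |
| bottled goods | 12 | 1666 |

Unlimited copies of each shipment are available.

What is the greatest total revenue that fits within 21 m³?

6516

Best packing: 3×machine parts — 21 m³, 6516 total.
That's the maximum — no swap from here does better than 6516.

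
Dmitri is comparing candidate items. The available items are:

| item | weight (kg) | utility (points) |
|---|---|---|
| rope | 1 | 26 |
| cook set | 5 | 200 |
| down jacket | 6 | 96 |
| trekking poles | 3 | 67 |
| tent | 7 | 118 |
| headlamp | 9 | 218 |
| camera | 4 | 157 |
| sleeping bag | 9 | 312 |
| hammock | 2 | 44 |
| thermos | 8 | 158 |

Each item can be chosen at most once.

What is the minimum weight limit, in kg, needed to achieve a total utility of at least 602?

Look for the lowest-weight combination reaching 602.
Taking rope + cook set + trekking poles + sleeping bag gives 605 (≥ 602) for 18 kg.
Below 18 kg the best achievable stays under 602.

18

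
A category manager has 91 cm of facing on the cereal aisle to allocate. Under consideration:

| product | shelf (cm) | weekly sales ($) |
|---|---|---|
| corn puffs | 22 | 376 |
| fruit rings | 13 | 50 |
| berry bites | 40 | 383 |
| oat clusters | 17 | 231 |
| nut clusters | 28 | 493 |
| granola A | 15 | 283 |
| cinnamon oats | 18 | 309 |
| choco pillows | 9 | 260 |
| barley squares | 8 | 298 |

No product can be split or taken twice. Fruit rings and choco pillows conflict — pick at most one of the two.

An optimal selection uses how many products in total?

Best achievable weekly sales is 1759.
corn puffs + nut clusters + granola A + cinnamon oats + barley squares hits 1759 at 91 cm.
Every optimal selection uses 5 products.

5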